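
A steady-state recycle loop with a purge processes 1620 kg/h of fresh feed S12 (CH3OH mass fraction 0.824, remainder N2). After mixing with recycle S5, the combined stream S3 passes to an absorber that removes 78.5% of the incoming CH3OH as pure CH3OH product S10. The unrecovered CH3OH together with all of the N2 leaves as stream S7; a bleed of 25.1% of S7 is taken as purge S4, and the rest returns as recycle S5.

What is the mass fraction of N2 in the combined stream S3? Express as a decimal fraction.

N2 enters only via S12 and leaves only via the purge: 1620×0.176 = 0.251×(N2 in S7), and the absorber passes all N2, so N2 in S3 = N2 in S7 = 1135.9 kg/h.
CH3OH in S3: m_A = 1620×0.824 + (1−0.251)·(1−0.785)·m_A, so m_A = 1334.9/0.8390 = 1591.1 kg/h.
S3 = 1591.1 + 1135.9 = 2727 kg/h.
N2 fraction in S3 = 1135.9/2727 = 0.417.

0.417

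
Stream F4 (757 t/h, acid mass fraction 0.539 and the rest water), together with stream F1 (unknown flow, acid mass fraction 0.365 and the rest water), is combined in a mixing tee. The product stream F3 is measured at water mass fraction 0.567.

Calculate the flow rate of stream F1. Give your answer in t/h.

1180 t/h

Let F1 be the unknown flow. Total out = 757 + F1.
water balance: 348.98 + 0.635·F1 = 0.567·(757 + F1)
(0.635 − 0.567)·F1 = 0.567×757 − 348.98 = 80.242
F1 = 80.242 / 0.068 = 1180 t/h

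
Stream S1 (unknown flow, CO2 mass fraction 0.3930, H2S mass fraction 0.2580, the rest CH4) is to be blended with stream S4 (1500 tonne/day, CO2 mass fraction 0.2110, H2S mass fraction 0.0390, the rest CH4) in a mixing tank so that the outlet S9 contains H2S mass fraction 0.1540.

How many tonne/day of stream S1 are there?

Let S1 be the unknown flow. Total out = 1500 + S1.
H2S balance: 58.5 + 0.258·S1 = 0.154·(1500 + S1)
(0.258 − 0.154)·S1 = 0.154×1500 − 58.5 = 172.5
S1 = 172.5 / 0.104 = 1658.7 tonne/day

1659 tonne/day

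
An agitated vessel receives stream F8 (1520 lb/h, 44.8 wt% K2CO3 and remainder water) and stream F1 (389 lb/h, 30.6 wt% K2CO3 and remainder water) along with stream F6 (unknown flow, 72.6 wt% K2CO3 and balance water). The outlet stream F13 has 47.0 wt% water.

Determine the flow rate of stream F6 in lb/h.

Let F6 be the unknown flow. Total out = 1909 + F6.
water balance: 1109 + 0.274·F6 = 0.470·(1909 + F6)
(0.274 − 0.470)·F6 = 0.470×1909 − 1109 = -211.78
F6 = -211.78 / -0.196 = 1080.5 lb/h

1080 lb/h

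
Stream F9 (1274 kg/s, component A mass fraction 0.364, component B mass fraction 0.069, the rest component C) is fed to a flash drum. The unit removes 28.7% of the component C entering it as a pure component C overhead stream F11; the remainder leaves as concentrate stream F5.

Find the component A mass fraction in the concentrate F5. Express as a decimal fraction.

component A is not removed: 1274×0.364 = 463.74 kg/s of component A enters F5.
component C entering = 1274×0.567 = 722.36 kg/s; overhead removed = 0.287×722.36 = 207.32 kg/s.
Concentrate = 1274 − 207.32 = 1066.7 kg/s.
Mass fraction = 463.74/1066.7 = 0.435.

0.435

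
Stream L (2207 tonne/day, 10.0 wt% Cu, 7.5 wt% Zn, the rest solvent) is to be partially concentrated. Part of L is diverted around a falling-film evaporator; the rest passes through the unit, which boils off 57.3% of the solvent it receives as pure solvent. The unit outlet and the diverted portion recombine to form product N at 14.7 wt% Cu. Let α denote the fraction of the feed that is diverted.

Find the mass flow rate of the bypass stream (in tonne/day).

714.3 tonne/day

All 2207×0.100 = 220.7 tonne/day of Cu reaches N, so N = 220.7/0.147 = 1501.4 tonne/day and vapour = 705.64 tonne/day.
The evaporator receives (1−α)·2207 of feed at 0.825 solvent and removes 0.573 of that solvent:
0.573×0.825×(1−α)×2207 = 705.64
(1−α) = 705.64/1043.3 = 0.6764;  α = 0.3236.
Bypass flow = 0.3236×2207 = 714.29 tonne/day.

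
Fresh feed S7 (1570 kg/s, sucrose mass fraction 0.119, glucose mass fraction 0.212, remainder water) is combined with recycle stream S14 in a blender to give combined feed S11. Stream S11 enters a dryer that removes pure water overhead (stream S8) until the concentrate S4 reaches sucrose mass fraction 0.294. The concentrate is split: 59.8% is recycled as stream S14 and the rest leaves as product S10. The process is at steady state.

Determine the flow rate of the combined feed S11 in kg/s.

Overall sucrose balance (none leaves overhead): sucrose in fresh feed = sucrose in product, i.e. 1570×0.119 = (1−0.598)·S4·0.294.
S4 = 186.83/(0.294×0.402) = 1580.8 kg/s.
Recycle S14 = 0.598×1580.8 = 945.31 kg/s.
Combined feed S11 = 1570 + 945.31 = 2515.3 kg/s.

2515 kg/s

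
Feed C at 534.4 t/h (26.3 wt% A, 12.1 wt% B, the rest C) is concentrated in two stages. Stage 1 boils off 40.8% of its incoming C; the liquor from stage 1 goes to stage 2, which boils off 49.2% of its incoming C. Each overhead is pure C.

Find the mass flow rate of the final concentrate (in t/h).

C in feed = 534.4×0.616 = 329.19 t/h.
After stage 1: C left = (1−0.408)×329.19 = 194.88; stream total = 400.09 t/h.
After stage 2: C left = (1−0.492)×194.88 = 98.999; final concentrate = 304.21 t/h.

304.2 t/h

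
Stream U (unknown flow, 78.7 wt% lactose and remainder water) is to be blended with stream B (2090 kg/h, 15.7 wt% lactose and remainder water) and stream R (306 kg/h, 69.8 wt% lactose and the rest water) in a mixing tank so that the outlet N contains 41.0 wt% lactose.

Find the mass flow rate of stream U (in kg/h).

Let U be the unknown flow. Total out = 2396 + U.
lactose balance: 541.72 + 0.787·U = 0.410·(2396 + U)
(0.787 − 0.410)·U = 0.410×2396 − 541.72 = 440.64
U = 440.64 / 0.377 = 1168.8 kg/h

1169 kg/h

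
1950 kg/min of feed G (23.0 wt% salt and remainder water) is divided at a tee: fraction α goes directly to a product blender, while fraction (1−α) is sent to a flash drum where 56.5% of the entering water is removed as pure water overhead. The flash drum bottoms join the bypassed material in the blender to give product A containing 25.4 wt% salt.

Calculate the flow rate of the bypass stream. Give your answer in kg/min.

1526 kg/min

All 1950×0.230 = 448.5 kg/min of salt reaches A, so A = 448.5/0.254 = 1765.7 kg/min and vapour = 184.25 kg/min.
The evaporator receives (1−α)·1950 of feed at 0.770 water and removes 0.565 of that water:
0.565×0.770×(1−α)×1950 = 184.25
(1−α) = 184.25/848.35 = 0.2172;  α = 0.7828.
Bypass flow = 0.7828×1950 = 1526.5 kg/min.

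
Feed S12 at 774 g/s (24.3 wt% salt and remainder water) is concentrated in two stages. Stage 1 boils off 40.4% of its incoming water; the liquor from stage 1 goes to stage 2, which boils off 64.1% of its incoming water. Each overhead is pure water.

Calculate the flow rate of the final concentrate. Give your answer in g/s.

313.4 g/s

water in feed = 774×0.757 = 585.92 g/s.
After stage 1: water left = (1−0.404)×585.92 = 349.21; stream total = 537.29 g/s.
After stage 2: water left = (1−0.641)×349.21 = 125.37; final concentrate = 313.45 g/s.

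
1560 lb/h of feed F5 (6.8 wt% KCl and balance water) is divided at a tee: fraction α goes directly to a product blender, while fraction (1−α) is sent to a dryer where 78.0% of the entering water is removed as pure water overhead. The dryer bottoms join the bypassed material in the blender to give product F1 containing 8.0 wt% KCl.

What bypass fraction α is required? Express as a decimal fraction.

All 1560×0.068 = 106.08 lb/h of KCl reaches F1, so F1 = 106.08/0.080 = 1326 lb/h and vapour = 234 lb/h.
The evaporator receives (1−α)·1560 of feed at 0.932 water and removes 0.780 of that water:
0.780×0.932×(1−α)×1560 = 234
(1−α) = 234/1134.1 = 0.2063;  α = 0.7937.

0.794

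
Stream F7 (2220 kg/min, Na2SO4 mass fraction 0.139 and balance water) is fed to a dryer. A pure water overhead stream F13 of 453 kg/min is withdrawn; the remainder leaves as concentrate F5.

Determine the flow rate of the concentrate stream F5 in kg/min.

1767 kg/min

Concentrate = 2220 − 453 = 1767 kg/min.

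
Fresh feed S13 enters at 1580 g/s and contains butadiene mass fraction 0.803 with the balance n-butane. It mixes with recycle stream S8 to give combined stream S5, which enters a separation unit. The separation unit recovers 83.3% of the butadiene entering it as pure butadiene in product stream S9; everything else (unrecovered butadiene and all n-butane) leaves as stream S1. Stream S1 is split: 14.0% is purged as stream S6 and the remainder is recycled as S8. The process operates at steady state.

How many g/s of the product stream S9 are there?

butadiene in S5: m_A = 1580×0.803 + (1−0.140)·(1−0.833)·m_A, so m_A = 1268.7/0.8564 = 1481.5 g/s.
Product S9 = 0.833×1481.5 = 1234.1 g/s.

1234 g/s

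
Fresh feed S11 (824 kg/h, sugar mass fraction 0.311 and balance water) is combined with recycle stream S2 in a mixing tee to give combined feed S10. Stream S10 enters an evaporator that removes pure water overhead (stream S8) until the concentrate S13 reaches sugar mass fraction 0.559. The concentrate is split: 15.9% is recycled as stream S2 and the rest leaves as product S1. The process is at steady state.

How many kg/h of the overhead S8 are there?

Overall sugar balance (none leaves overhead): sugar in fresh feed = sugar in product, i.e. 824×0.311 = (1−0.159)·S13·0.559.
S13 = 256.26/(0.559×0.841) = 545.1 kg/h.
Recycle S2 = 0.159×545.1 = 86.672 kg/h.
Combined feed S10 = 824 + 86.672 = 910.67 kg/h.
Overhead S8 = S10 − S13 = 910.67 − 545.1 = 365.57 kg/h.

365.6 kg/h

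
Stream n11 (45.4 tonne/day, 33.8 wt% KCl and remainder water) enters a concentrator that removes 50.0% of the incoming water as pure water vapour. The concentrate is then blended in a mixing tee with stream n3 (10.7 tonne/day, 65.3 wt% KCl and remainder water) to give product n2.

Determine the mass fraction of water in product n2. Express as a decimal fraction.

Vapour removed = 0.500×0.662×45.4 = 15.027 tonne/day; concentrate = 30.373 tonne/day.
water reaching the mixer = 15.027 (from concentrate) + 10.7×0.347 = 18.74 tonne/day.
Product flow = 30.373 + 10.7 = 41.073 tonne/day; water fraction = 0.456.

0.456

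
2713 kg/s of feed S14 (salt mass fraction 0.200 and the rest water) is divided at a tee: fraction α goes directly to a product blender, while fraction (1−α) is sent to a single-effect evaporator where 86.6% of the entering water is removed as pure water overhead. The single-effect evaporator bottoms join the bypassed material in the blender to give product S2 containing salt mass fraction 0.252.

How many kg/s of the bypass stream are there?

All 2713×0.200 = 542.6 kg/s of salt reaches S2, so S2 = 542.6/0.252 = 2153.2 kg/s and vapour = 559.83 kg/s.
The evaporator receives (1−α)·2713 of feed at 0.800 water and removes 0.866 of that water:
0.866×0.800×(1−α)×2713 = 559.83
(1−α) = 559.83/1879.6 = 0.2978;  α = 0.7022.
Bypass flow = 0.7022×2713 = 1904.9 kg/s.

1905 kg/s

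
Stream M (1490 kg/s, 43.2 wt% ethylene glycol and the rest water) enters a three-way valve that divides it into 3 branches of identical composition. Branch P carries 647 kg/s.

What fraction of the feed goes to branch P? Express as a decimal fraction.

0.434

Fraction to P = 647/1490 = 0.4342.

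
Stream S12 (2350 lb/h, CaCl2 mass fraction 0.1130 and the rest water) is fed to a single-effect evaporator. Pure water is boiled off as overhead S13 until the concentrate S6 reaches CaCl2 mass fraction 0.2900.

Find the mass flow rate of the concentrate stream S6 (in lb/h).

CaCl2 is conserved: 2350×0.113 = 265.55 lb/h all reports to the concentrate.
Concentrate = 265.55/(target fraction) = 915.69 lb/h.

915.7 lb/h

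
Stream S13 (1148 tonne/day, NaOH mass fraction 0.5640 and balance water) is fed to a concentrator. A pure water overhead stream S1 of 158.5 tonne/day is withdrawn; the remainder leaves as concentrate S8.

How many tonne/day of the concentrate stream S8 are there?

Concentrate = 1148 − 158.5 = 989.5 tonne/day.

989.5 tonne/day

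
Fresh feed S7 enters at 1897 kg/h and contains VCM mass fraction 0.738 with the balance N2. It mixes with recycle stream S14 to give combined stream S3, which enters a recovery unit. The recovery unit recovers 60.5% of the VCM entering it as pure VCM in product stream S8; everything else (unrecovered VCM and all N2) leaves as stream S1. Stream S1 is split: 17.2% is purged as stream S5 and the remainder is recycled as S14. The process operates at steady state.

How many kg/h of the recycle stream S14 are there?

N2 enters only via S7 and leaves only via the purge: 1897×0.262 = 0.172×(N2 in S1), and the recovery unit passes all N2, so N2 in S3 = N2 in S1 = 2889.6 kg/h.
VCM in S3: m_A = 1897×0.738 + (1−0.172)·(1−0.605)·m_A, so m_A = 1400/0.6729 = 2080.4 kg/h.
S1 = (1−0.605)×2080.4 + 2889.6 = 3711.4 kg/h.
Recycle S14 = (1−0.172)×3711.4 = 3073 kg/h.

3073 kg/h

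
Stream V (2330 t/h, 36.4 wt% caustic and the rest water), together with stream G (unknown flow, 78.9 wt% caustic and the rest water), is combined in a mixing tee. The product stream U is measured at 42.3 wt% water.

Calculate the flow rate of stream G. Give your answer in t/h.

Let G be the unknown flow. Total out = 2330 + G.
water balance: 1481.9 + 0.211·G = 0.423·(2330 + G)
(0.211 − 0.423)·G = 0.423×2330 − 1481.9 = -496.29
G = -496.29 / -0.212 = 2341 t/h

2341 t/h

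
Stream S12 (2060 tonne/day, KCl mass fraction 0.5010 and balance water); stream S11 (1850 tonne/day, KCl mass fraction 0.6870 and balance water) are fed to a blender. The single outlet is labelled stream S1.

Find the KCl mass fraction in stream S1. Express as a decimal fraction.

0.5890

Total flow out = 2060 + 1850 = 3910 tonne/day.
KCl in = 2060×0.501 + 1850×0.687 = 2303 tonne/day.
KCl mass fraction in S1 = 2303/3910 = 0.5890.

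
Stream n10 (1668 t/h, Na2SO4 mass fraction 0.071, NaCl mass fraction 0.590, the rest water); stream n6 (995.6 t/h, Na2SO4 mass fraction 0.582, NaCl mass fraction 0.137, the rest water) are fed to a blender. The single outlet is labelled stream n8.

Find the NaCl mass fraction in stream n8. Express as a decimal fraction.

0.421

Total flow out = 1668 + 995.6 = 2663.6 t/h.
NaCl in = 1668×0.590 + 995.6×0.137 = 1120.5 t/h.
NaCl mass fraction in n8 = 1120.5/2663.6 = 0.421.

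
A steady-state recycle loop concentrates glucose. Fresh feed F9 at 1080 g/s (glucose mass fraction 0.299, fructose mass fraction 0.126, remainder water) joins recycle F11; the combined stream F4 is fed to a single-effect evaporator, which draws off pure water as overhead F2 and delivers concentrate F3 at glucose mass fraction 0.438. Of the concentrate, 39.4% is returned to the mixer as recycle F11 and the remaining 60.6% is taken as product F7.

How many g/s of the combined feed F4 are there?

1559 g/s

Overall glucose balance (none leaves overhead): glucose in fresh feed = glucose in product, i.e. 1080×0.299 = (1−0.394)·F3·0.438.
F3 = 322.92/(0.438×0.606) = 1216.6 g/s.
Recycle F11 = 0.394×1216.6 = 479.34 g/s.
Combined feed F4 = 1080 + 479.34 = 1559.3 g/s.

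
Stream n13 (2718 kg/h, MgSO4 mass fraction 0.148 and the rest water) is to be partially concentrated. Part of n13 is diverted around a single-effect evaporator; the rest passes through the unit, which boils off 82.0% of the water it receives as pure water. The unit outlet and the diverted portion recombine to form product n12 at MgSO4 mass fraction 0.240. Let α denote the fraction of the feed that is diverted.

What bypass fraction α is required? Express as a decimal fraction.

All 2718×0.148 = 402.26 kg/h of MgSO4 reaches n12, so n12 = 402.26/0.240 = 1676.1 kg/h and vapour = 1041.9 kg/h.
The evaporator receives (1−α)·2718 of feed at 0.852 water and removes 0.820 of that water:
0.820×0.852×(1−α)×2718 = 1041.9
(1−α) = 1041.9/1898.9 = 0.5487;  α = 0.4513.

0.451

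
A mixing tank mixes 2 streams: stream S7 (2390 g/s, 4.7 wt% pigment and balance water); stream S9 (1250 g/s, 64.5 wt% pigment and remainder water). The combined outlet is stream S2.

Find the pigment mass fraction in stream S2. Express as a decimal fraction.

0.252

Total flow out = 2390 + 1250 = 3640 g/s.
pigment in = 2390×0.047 + 1250×0.645 = 918.58 g/s.
pigment mass fraction in S2 = 918.58/3640 = 0.252.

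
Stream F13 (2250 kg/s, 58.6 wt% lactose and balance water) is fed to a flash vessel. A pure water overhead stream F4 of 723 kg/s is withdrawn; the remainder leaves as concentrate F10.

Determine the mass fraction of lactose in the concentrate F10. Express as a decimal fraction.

0.863

lactose is not removed: 2250×0.586 = 1318.5 kg/s of lactose enters F10.
Concentrate = 2250 − 723 = 1527 kg/s.
Mass fraction = 1318.5/1527 = 0.863.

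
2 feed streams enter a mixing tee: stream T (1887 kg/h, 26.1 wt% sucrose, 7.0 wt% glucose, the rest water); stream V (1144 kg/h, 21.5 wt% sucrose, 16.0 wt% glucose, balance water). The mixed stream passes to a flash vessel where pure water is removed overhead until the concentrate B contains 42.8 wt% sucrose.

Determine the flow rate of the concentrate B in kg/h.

1725 kg/h

sucrose entering = 1887×0.261 + 1144×0.215 = 738.47 kg/h.
All sucrose reports to B, so B = 738.47/0.428 = 1725.4 kg/h.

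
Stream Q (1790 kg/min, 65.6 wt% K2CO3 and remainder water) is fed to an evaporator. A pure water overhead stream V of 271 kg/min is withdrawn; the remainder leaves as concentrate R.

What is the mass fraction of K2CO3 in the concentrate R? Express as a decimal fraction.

K2CO3 is not removed: 1790×0.656 = 1174.2 kg/min of K2CO3 enters R.
Concentrate = 1790 − 271 = 1519 kg/min.
Mass fraction = 1174.2/1519 = 0.773.

0.773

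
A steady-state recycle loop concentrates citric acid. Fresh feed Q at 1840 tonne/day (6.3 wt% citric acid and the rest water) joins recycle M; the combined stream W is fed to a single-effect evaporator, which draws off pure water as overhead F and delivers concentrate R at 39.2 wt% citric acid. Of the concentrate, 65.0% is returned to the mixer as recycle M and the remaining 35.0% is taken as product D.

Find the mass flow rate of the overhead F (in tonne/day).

Overall citric acid balance (none leaves overhead): citric acid in fresh feed = citric acid in product, i.e. 1840×0.063 = (1−0.650)·R·0.392.
R = 115.92/(0.392×0.350) = 844.9 tonne/day.
Recycle M = 0.650×844.9 = 549.18 tonne/day.
Combined feed W = 1840 + 549.18 = 2389.2 tonne/day.
Overhead F = W − R = 2389.2 − 844.9 = 1544.3 tonne/day.

1544 tonne/day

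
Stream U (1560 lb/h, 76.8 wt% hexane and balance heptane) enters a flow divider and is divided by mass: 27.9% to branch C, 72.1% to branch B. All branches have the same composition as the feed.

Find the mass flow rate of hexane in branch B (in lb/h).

863.8 lb/h

Branch B total = 0.721×1560 = 1124.8 lb/h.
hexane in B = 0.768×1124.8 = 863.82 lb/h.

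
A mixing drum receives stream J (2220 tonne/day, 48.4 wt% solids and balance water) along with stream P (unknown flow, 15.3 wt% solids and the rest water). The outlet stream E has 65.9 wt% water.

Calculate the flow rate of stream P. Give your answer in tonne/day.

Let P be the unknown flow. Total out = 2220 + P.
water balance: 1145.5 + 0.847·P = 0.659·(2220 + P)
(0.847 − 0.659)·P = 0.659×2220 − 1145.5 = 317.46
P = 317.46 / 0.188 = 1688.6 tonne/day

1689 tonne/day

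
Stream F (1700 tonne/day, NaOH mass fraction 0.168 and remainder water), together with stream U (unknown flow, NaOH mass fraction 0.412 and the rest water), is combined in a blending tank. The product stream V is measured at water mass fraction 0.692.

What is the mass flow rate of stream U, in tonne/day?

2288 tonne/day

Let U be the unknown flow. Total out = 1700 + U.
water balance: 1414.4 + 0.588·U = 0.692·(1700 + U)
(0.588 − 0.692)·U = 0.692×1700 − 1414.4 = -238
U = -238 / -0.104 = 2288.5 tonne/day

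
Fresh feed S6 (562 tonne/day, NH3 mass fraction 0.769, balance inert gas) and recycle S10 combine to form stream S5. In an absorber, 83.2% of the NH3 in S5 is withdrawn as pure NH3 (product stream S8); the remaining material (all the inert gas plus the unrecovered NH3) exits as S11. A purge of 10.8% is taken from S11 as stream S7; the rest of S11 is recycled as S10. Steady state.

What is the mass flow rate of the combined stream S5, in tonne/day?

inert gas enters only via S6 and leaves only via the purge: 562×0.231 = 0.108×(inert gas in S11), and the absorber passes all inert gas, so inert gas in S5 = inert gas in S11 = 1202.1 tonne/day.
NH3 in S5: m_A = 562×0.769 + (1−0.108)·(1−0.832)·m_A, so m_A = 432.18/0.8501 = 508.36 tonne/day.
S5 = 508.36 + 1202.1 = 1710.4 tonne/day.

1710 tonne/day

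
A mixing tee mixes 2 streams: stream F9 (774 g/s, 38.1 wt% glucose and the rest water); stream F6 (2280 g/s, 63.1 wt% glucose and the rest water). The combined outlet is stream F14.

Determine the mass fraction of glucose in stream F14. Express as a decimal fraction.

0.5676

Total flow out = 774 + 2280 = 3054 g/s.
glucose in = 774×0.381 + 2280×0.631 = 1733.6 g/s.
glucose mass fraction in F14 = 1733.6/3054 = 0.5676.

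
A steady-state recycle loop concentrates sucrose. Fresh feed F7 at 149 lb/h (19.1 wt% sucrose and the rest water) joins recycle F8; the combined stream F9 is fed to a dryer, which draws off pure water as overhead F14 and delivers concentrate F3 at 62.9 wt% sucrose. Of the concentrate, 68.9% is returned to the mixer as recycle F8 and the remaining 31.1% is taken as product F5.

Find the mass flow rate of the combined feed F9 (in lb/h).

Overall sucrose balance (none leaves overhead): sucrose in fresh feed = sucrose in product, i.e. 149×0.191 = (1−0.689)·F3·0.629.
F3 = 28.459/(0.629×0.311) = 145.48 lb/h.
Recycle F8 = 0.689×145.48 = 100.24 lb/h.
Combined feed F9 = 149 + 100.24 = 249.24 lb/h.

249.2 lb/h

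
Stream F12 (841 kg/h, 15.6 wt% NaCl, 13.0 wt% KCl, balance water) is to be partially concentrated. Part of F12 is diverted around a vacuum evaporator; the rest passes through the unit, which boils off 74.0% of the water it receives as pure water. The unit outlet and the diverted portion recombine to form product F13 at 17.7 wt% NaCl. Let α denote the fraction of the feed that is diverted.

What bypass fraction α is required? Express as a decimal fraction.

0.775

All 841×0.156 = 131.2 kg/h of NaCl reaches F13, so F13 = 131.2/0.177 = 741.22 kg/h and vapour = 99.78 kg/h.
The evaporator receives (1−α)·841 of feed at 0.714 water and removes 0.740 of that water:
0.740×0.714×(1−α)×841 = 99.78
(1−α) = 99.78/444.35 = 0.2246;  α = 0.7754.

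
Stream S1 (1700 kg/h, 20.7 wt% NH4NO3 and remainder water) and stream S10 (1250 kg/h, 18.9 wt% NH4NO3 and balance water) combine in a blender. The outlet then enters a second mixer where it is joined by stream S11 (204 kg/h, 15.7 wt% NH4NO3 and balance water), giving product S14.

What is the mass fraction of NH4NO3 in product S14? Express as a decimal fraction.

Overall, product flow = 3154 kg/h.
NH4NO3 in = 1700×0.207 + 1250×0.189 + 204×0.157 = 620.18 kg/h.
NH4NO3 fraction in S14 = 0.197.

0.197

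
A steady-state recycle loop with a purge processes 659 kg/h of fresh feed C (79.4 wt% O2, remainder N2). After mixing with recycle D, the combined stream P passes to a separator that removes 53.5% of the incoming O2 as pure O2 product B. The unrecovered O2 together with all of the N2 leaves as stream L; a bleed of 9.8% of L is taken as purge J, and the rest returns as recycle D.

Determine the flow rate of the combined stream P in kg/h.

N2 enters only via C and leaves only via the purge: 659×0.206 = 0.098×(N2 in L), and the separator passes all N2, so N2 in P = N2 in L = 1385.2 kg/h.
O2 in P: m_A = 659×0.794 + (1−0.098)·(1−0.535)·m_A, so m_A = 523.25/0.5806 = 901.26 kg/h.
P = 901.26 + 1385.2 = 2286.5 kg/h.

2287 kg/h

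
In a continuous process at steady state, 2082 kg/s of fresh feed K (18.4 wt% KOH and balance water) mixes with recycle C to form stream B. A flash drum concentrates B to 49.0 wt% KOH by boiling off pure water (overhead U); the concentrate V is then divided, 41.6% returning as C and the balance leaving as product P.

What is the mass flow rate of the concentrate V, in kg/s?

1339 kg/s

Overall KOH balance (none leaves overhead): KOH in fresh feed = KOH in product, i.e. 2082×0.184 = (1−0.416)·V·0.490.
V = 383.09/(0.490×0.584) = 1338.7 kg/s.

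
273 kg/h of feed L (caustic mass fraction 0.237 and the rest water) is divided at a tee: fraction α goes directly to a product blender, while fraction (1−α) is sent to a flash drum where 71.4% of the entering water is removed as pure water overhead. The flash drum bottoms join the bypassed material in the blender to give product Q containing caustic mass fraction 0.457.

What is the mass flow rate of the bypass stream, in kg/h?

31.76 kg/h

All 273×0.237 = 64.701 kg/h of caustic reaches Q, so Q = 64.701/0.457 = 141.58 kg/h and vapour = 131.42 kg/h.
The evaporator receives (1−α)·273 of feed at 0.763 water and removes 0.714 of that water:
0.714×0.763×(1−α)×273 = 131.42
(1−α) = 131.42/148.73 = 0.8837;  α = 0.1163.
Bypass flow = 0.1163×273 = 31.762 kg/h.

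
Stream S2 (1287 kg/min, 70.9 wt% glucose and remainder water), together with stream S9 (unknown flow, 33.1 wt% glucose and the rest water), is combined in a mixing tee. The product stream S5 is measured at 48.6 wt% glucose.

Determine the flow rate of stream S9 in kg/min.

1852 kg/min

Let S9 be the unknown flow. Total out = 1287 + S9.
glucose balance: 912.48 + 0.331·S9 = 0.486·(1287 + S9)
(0.331 − 0.486)·S9 = 0.486×1287 − 912.48 = -287
S9 = -287 / -0.155 = 1851.6 kg/min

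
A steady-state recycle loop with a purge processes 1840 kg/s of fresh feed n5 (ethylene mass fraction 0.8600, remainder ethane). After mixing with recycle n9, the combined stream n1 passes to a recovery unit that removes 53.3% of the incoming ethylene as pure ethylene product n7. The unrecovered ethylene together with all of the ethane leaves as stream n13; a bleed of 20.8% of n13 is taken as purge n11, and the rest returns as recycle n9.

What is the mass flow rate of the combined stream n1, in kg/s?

3750 kg/s

ethane enters only via n5 and leaves only via the purge: 1840×0.140 = 0.208×(ethane in n13), and the recovery unit passes all ethane, so ethane in n1 = ethane in n13 = 1238.5 kg/s.
ethylene in n1: m_A = 1840×0.860 + (1−0.208)·(1−0.533)·m_A, so m_A = 1582.4/0.6301 = 2511.2 kg/s.
n1 = 2511.2 + 1238.5 = 3749.7 kg/s.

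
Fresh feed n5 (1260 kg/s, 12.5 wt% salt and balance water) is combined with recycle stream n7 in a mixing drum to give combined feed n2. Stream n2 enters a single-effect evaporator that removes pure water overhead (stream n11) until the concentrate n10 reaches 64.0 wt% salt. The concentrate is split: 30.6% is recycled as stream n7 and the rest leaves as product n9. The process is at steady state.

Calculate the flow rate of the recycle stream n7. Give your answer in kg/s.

108.5 kg/s

Overall salt balance (none leaves overhead): salt in fresh feed = salt in product, i.e. 1260×0.125 = (1−0.306)·n10·0.640.
n10 = 157.5/(0.640×0.694) = 354.6 kg/s.
Recycle n7 = 0.306×354.6 = 108.51 kg/s.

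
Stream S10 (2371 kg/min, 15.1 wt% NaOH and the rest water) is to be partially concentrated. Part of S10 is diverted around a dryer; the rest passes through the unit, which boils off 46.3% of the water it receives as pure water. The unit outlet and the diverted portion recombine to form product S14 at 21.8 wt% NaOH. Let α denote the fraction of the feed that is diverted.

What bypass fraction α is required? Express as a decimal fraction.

0.218

All 2371×0.151 = 358.02 kg/min of NaOH reaches S14, so S14 = 358.02/0.218 = 1642.3 kg/min and vapour = 728.7 kg/min.
The evaporator receives (1−α)·2371 of feed at 0.849 water and removes 0.463 of that water:
0.463×0.849×(1−α)×2371 = 728.7
(1−α) = 728.7/932.01 = 0.7819;  α = 0.2181.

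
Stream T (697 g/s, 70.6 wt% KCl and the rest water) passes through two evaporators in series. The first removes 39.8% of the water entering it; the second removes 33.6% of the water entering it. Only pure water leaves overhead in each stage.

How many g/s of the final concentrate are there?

574 g/s

water in feed = 697×0.294 = 204.92 g/s.
After stage 1: water left = (1−0.398)×204.92 = 123.36; stream total = 615.44 g/s.
After stage 2: water left = (1−0.336)×123.36 = 81.911; final concentrate = 573.99 g/s.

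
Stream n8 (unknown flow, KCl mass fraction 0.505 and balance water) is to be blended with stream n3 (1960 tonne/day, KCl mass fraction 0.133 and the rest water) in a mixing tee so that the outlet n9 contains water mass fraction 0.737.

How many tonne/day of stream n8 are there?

1053 tonne/day

Let n8 be the unknown flow. Total out = 1960 + n8.
water balance: 1699.3 + 0.495·n8 = 0.737·(1960 + n8)
(0.495 − 0.737)·n8 = 0.737×1960 − 1699.3 = -254.8
n8 = -254.8 / -0.242 = 1052.9 tonne/day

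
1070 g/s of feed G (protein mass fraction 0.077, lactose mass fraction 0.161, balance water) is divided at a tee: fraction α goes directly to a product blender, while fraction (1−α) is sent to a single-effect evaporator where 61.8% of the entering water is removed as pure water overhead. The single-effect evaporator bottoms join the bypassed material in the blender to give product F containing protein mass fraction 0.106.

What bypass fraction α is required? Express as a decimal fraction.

All 1070×0.077 = 82.39 g/s of protein reaches F, so F = 82.39/0.106 = 777.26 g/s and vapour = 292.74 g/s.
The evaporator receives (1−α)·1070 of feed at 0.762 water and removes 0.618 of that water:
0.618×0.762×(1−α)×1070 = 292.74
(1−α) = 292.74/503.88 = 0.5810;  α = 0.4190.

0.419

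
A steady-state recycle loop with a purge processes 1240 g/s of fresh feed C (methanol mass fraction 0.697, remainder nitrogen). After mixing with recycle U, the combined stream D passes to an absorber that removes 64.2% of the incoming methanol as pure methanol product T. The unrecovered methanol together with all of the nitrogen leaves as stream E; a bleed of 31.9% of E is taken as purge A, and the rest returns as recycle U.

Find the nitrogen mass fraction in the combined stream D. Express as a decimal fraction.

0.508

nitrogen enters only via C and leaves only via the purge: 1240×0.303 = 0.319×(nitrogen in E), and the absorber passes all nitrogen, so nitrogen in D = nitrogen in E = 1177.8 g/s.
methanol in D: m_A = 1240×0.697 + (1−0.319)·(1−0.642)·m_A, so m_A = 864.28/0.7562 = 1142.9 g/s.
D = 1142.9 + 1177.8 = 2320.7 g/s.
nitrogen fraction in D = 1177.8/2320.7 = 0.508.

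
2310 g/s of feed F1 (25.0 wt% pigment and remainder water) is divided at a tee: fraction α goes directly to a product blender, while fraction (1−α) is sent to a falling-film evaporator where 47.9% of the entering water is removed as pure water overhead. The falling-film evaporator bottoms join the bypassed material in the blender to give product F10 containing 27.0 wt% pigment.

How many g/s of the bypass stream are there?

1834 g/s

All 2310×0.250 = 577.5 g/s of pigment reaches F10, so F10 = 577.5/0.270 = 2138.9 g/s and vapour = 171.11 g/s.
The evaporator receives (1−α)·2310 of feed at 0.750 water and removes 0.479 of that water:
0.479×0.750×(1−α)×2310 = 171.11
(1−α) = 171.11/829.87 = 0.2062;  α = 0.7938.
Bypass flow = 0.7938×2310 = 1833.7 g/s.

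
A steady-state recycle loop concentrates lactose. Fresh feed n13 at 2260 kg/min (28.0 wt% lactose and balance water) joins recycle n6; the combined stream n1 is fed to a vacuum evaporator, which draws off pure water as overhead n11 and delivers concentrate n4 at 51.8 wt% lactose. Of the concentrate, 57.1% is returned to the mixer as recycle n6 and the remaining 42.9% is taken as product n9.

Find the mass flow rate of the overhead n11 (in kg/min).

1038 kg/min

Overall lactose balance (none leaves overhead): lactose in fresh feed = lactose in product, i.e. 2260×0.280 = (1−0.571)·n4·0.518.
n4 = 632.8/(0.518×0.429) = 2847.6 kg/min.
Recycle n6 = 0.571×2847.6 = 1626 kg/min.
Combined feed n1 = 2260 + 1626 = 3886 kg/min.
Overhead n11 = n1 − n4 = 3886 − 2847.6 = 1038.4 kg/min.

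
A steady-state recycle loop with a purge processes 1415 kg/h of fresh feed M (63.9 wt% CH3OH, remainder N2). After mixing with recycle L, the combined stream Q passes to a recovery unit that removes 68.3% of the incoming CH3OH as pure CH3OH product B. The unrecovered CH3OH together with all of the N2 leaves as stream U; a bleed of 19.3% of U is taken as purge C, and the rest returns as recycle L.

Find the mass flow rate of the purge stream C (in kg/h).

585.2 kg/h

N2 enters only via M and leaves only via the purge: 1415×0.361 = 0.193×(N2 in U), and the recovery unit passes all N2, so N2 in Q = N2 in U = 2646.7 kg/h.
CH3OH in Q: m_A = 1415×0.639 + (1−0.193)·(1−0.683)·m_A, so m_A = 904.19/0.7442 = 1215 kg/h.
U = (1−0.683)×1215 + 2646.7 = 3031.9 kg/h.
Purge C = 0.193×3031.9 = 585.15 kg/h.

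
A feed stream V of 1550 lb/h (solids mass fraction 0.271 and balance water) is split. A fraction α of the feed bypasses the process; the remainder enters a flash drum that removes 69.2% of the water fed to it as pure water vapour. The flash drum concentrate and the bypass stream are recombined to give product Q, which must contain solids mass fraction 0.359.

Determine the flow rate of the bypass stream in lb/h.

796.8 lb/h

All 1550×0.271 = 420.05 lb/h of solids reaches Q, so Q = 420.05/0.359 = 1170.1 lb/h and vapour = 379.94 lb/h.
The evaporator receives (1−α)·1550 of feed at 0.729 water and removes 0.692 of that water:
0.692×0.729×(1−α)×1550 = 379.94
(1−α) = 379.94/781.93 = 0.4859;  α = 0.5141.
Bypass flow = 0.5141×1550 = 796.84 lb/h.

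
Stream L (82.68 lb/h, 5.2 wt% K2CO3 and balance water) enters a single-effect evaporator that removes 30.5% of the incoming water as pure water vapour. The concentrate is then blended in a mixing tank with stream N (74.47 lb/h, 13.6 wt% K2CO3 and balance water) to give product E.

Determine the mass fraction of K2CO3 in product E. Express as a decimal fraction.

Vapour removed = 0.305×0.948×82.68 = 23.906 lb/h; concentrate = 58.774 lb/h.
K2CO3 reaching the mixer = 4.2994 (from concentrate) + 74.47×0.136 = 14.427 lb/h.
Product flow = 58.774 + 74.47 = 133.24 lb/h; K2CO3 fraction = 0.108.

0.108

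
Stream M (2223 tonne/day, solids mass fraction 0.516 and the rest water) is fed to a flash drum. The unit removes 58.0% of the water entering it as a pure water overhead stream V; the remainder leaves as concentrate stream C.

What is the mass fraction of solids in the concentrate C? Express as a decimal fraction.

solids is not removed: 2223×0.516 = 1147.1 tonne/day of solids enters C.
water entering = 2223×0.484 = 1075.9 tonne/day; overhead removed = 0.580×1075.9 = 624.04 tonne/day.
Concentrate = 2223 − 624.04 = 1599 tonne/day.
Mass fraction = 1147.1/1599 = 0.717.

0.717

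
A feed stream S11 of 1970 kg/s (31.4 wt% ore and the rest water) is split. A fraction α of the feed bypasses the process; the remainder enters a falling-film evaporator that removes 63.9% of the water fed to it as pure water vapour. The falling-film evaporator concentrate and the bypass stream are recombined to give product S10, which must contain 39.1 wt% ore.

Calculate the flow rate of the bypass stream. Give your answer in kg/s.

1085 kg/s

All 1970×0.314 = 618.58 kg/s of ore reaches S10, so S10 = 618.58/0.391 = 1582 kg/s and vapour = 387.95 kg/s.
The evaporator receives (1−α)·1970 of feed at 0.686 water and removes 0.639 of that water:
0.639×0.686×(1−α)×1970 = 387.95
(1−α) = 387.95/863.56 = 0.4493;  α = 0.5507.
Bypass flow = 0.5507×1970 = 1085 kg/s.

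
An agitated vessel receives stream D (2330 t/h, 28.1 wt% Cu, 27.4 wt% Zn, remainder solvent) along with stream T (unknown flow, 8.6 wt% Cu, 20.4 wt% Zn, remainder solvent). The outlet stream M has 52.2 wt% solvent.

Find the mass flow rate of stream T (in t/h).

954.3 t/h

Let T be the unknown flow. Total out = 2330 + T.
solvent balance: 1036.8 + 0.710·T = 0.522·(2330 + T)
(0.710 − 0.522)·T = 0.522×2330 − 1036.8 = 179.41
T = 179.41 / 0.188 = 954.31 t/h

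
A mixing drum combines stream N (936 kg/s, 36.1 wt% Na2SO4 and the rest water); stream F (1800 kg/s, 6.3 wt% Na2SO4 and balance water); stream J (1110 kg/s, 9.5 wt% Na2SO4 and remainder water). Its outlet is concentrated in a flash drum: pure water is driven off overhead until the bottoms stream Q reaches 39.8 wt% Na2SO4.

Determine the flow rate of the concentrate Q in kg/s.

Na2SO4 entering = 936×0.361 + 1800×0.063 + 1110×0.095 = 556.75 kg/s.
All Na2SO4 reports to Q, so Q = 556.75/0.398 = 1398.9 kg/s.

1399 kg/s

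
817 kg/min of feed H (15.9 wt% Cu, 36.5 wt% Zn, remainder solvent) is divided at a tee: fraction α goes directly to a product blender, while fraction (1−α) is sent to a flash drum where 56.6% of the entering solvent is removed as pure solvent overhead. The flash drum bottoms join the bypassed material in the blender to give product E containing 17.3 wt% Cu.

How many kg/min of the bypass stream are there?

571.6 kg/min

All 817×0.159 = 129.9 kg/min of Cu reaches E, so E = 129.9/0.173 = 750.88 kg/min and vapour = 66.116 kg/min.
The evaporator receives (1−α)·817 of feed at 0.476 solvent and removes 0.566 of that solvent:
0.566×0.476×(1−α)×817 = 66.116
(1−α) = 66.116/220.11 = 0.3004;  α = 0.6996.
Bypass flow = 0.6996×817 = 571.6 kg/min.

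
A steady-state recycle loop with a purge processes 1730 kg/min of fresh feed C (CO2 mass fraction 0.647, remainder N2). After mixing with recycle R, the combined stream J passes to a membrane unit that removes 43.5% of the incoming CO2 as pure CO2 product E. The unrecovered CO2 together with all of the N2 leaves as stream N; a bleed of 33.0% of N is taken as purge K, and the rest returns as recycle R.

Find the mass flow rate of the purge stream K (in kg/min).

946.5 kg/min

N2 enters only via C and leaves only via the purge: 1730×0.353 = 0.330×(N2 in N), and the membrane unit passes all N2, so N2 in J = N2 in N = 1850.6 kg/min.
CO2 in J: m_A = 1730×0.647 + (1−0.330)·(1−0.435)·m_A, so m_A = 1119.3/0.6215 = 1801.1 kg/min.
N = (1−0.435)×1801.1 + 1850.6 = 2868.2 kg/min.
Purge K = 0.330×2868.2 = 946.51 kg/min.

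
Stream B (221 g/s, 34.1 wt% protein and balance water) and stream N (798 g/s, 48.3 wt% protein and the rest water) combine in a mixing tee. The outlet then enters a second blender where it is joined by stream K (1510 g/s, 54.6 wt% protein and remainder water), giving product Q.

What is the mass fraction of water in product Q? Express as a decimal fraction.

0.492

Overall, product flow = 2529 g/s.
water in = 221×0.659 + 798×0.517 + 1510×0.454 = 1243.7 g/s.
water fraction in Q = 0.492.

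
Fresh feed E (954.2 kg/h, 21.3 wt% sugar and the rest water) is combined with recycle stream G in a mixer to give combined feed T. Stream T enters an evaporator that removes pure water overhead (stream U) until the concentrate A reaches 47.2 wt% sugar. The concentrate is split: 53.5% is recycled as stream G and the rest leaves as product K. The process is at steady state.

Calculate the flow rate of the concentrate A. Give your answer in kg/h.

926 kg/h

Overall sugar balance (none leaves overhead): sugar in fresh feed = sugar in product, i.e. 954.2×0.213 = (1−0.535)·A·0.472.
A = 203.24/(0.472×0.465) = 926.03 kg/h.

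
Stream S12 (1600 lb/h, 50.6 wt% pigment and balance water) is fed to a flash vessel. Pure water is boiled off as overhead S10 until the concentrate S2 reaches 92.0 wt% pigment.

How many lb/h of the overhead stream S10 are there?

720 lb/h

pigment is conserved: 1600×0.506 = 809.6 lb/h all reports to the concentrate.
Concentrate = 809.6/(target fraction) = 880 lb/h.
Overhead = 1600 − 880 = 720 lb/h.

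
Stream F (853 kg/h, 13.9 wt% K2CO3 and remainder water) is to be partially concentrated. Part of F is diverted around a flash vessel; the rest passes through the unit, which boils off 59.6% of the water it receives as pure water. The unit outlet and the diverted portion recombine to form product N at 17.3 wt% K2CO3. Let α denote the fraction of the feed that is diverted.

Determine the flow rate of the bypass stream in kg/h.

526.3 kg/h

All 853×0.139 = 118.57 kg/h of K2CO3 reaches N, so N = 118.57/0.173 = 685.36 kg/h and vapour = 167.64 kg/h.
The evaporator receives (1−α)·853 of feed at 0.861 water and removes 0.596 of that water:
0.596×0.861×(1−α)×853 = 167.64
(1−α) = 167.64/437.72 = 0.3830;  α = 0.6170.
Bypass flow = 0.6170×853 = 526.31 kg/h.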